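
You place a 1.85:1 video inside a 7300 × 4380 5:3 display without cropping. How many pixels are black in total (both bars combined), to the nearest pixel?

3168595 pixels

1.85:1 (1.850) > 5:3 (1.667), so the video fills the width.
That makes the image 3945.9459 px tall (7300 / 1.850).
Black = 4380 − 3945.9459 = 434.0541 px.
Across the 7300-px span: 434.0541 × 7300 ≈ 3168595 px.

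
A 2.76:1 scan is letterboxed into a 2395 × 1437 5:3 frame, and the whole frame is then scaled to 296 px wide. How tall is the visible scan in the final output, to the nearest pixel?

107 px

In the 2395×1437 frame the scan fills the width: height = 2395 / 2.760 ≈ 867.75 px.
Resizing to 296 px wide multiplies everything by 0.1236: 867.75 → 107.25 px.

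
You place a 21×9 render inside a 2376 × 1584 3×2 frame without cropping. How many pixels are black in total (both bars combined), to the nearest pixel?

Since 2.333 > 1.500, the render is width-limited.
The render is 2376 × 9/21 ≈ 1018.2857 px tall.
Leftover height: 1584 − 1018.2857 = 565.7143 px.
That's 565.7143 × 2376 ≈ 1344137 black pixels.

1344137 pixels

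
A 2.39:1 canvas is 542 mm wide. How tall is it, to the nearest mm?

Height = 542 / 2.390 = 226.78.

227 mm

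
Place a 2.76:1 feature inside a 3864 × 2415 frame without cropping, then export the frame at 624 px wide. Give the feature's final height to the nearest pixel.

226 px

At 3864×2415 the feature is width-limited, so height = 3864 / 2.760 ≈ 1400.00 px.
Scaling 3864 → 624 is ×0.1615, so the height becomes 1400.00 × 0.1615 ≈ 226.09 px.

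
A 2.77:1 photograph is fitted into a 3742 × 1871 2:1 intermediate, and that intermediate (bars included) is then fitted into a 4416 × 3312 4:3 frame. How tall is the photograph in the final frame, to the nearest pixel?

1594 px

2.77:1 in 3742×1871: fills the width, so the photograph is 3742.00 × 1350.90.
2:1 in 4416×3312: fills the width, so the intermediate becomes 4416.00 × 2208.00 — a scale of ×1.1801.
So the photograph's height is 1350.90 × 1.1801 ≈ 1594.22.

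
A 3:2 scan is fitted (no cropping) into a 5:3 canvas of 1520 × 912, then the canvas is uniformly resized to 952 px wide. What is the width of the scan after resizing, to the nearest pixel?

At 1520×912 the scan is height-limited, so width = 912 × 3/2 ≈ 1368.00 px.
Resizing to 952 px wide multiplies everything by 0.6263: 1368.00 → 856.80 px.

857 px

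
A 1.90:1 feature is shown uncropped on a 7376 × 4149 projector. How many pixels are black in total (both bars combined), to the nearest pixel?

1968616 pixels

1.90:1 (1.900) > 16×9 (1.778), so the feature fills the width.
Content height = 7376 / 1.900 ≈ 3882.1053 px.
4149 − 3882.1053 = 266.8947 px of bars.
Bar area = 266.8947 × 7376 ≈ 1968616 px.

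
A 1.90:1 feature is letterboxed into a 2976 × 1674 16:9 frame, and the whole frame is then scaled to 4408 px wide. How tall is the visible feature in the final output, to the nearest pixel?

Fitted into 2976×1674, the feature spans the width; its height is 2976 / 1.900 ≈ 1566.32 px.
Resizing to 4408 px wide multiplies everything by 1.4812: 1566.32 → 2320.00 px.

2320 px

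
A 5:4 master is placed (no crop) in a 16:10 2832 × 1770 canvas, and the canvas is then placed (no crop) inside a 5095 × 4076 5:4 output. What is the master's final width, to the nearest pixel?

5:4 in 2832×1770: fills the height, so the master is 2212.50 × 1770.00.
The 16:10 canvas is width-limited in 5095×4076, giving 5095.00 × 3184.38; scale factor 1.7991.
So the master's width is 2212.50 × 1.7991 ≈ 3980.47.

3980 px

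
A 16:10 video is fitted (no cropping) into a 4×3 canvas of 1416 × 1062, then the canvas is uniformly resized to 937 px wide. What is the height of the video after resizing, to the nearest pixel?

In the 1416×1062 frame the video fills the width: height = 1416 × 10/16 ≈ 885.00 px.
Resizing to 937 px wide multiplies everything by 0.6617: 885.00 → 585.62 px.

586 px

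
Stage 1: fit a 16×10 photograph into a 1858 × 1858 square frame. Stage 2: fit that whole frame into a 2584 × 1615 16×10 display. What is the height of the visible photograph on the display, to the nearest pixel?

16×10 in 1858×1858: fills the width, so the photograph is 1858.00 × 1161.25.
The square canvas is height-limited in 2584×1615, giving 1615.00 × 1615.00; scale factor 0.8692.
So the photograph's height is 1161.25 × 0.8692 ≈ 1009.38.

1009 px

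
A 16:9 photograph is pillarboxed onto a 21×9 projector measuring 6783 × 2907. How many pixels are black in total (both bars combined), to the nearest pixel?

4694805 pixels

16:9 (1.778) < 21×9 (2.333), so the photograph fills the height.
The photograph is 2907 × 16/9 ≈ 5168.0000 px wide.
Leftover width: 6783 − 5168.0000 = 1615.0000 px.
That's 1615.0000 × 2907 ≈ 4694805 black pixels.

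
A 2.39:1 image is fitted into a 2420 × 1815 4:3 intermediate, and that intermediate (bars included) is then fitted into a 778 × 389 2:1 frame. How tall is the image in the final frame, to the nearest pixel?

217 px

2.39:1 in 2420×1815: fills the width, so the image is 2420.00 × 1012.55.
The 4:3 canvas is height-limited in 778×389, giving 518.67 × 389.00; scale factor 0.2143.
So the image's height is 1012.55 × 0.2143 ≈ 217.02.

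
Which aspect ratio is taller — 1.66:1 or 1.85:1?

1.66 and 1.85; 1.85 > 1.66. The smaller width-to-height ratio is the taller frame.

1.66:1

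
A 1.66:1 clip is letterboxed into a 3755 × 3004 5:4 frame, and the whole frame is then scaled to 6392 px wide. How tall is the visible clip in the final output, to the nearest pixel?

In the 3755×3004 frame the clip fills the width: height = 3755 / 1.660 ≈ 2262.05 px.
Resizing to 6392 px wide multiplies everything by 1.7023: 2262.05 → 3850.60 px.

3851 px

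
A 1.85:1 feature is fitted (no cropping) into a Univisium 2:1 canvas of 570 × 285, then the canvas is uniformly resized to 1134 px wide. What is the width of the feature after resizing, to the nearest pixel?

In the 570×285 frame the feature fills the height: width = 285 × 1.850 ≈ 527.25 px.
Resizing to 1134 px wide multiplies everything by 1.9895: 527.25 → 1048.95 px.

1049 px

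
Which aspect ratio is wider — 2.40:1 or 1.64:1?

2.40:1

2.4 and 1.64; 2.4 > 1.64.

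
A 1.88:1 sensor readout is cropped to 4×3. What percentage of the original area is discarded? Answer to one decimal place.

29.1%

The height stays; only width is cut (since 4×3 is narrower than 1.88:1).
(1.333)/(1.880) ≈ 0.709 of the area survives, leaving 29.08% discarded.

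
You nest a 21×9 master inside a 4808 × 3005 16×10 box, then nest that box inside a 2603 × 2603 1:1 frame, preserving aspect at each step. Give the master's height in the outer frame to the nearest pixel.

21×9 in 4808×3005: fills the width, so the master is 4808.00 × 2060.57.
The 16×10 canvas is width-limited in 2603×2603, giving 2603.00 × 1626.88; scale factor 0.5414.
So the master's height is 2060.57 × 0.5414 ≈ 1115.57.

1116 px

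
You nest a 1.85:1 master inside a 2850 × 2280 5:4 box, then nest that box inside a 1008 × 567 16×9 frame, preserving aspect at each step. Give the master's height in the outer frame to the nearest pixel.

Inside the 2850×2280 canvas the master is width-limited at 2850.00 × 1540.54.
Second fit — the 5:4 canvas into 1008×567 spans the height: 708.75 × 567.00 (×0.2487 from 2850×2280).
So the master's height is 1540.54 × 0.2487 ≈ 383.11.

383 px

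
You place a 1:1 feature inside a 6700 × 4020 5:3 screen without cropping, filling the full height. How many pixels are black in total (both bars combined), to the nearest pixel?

The feature is 4020 × 1/1 ≈ 4020.0000 px wide.
Black = 6700 − 4020.0000 = 2680.0000 px.
Bar area = 2680.0000 × 4020 ≈ 10773600 px.

10773600 pixels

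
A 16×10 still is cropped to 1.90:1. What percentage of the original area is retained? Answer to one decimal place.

84.2%

Going from 16×10 to 1.90:1 means cutting height while keeping width.
Fraction kept = (1.600)/(1.900) ≈ 84.21%.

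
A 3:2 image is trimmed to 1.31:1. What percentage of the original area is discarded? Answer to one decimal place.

12.7%

1.31:1 is narrower than 3:2, so the crop keeps the full height and trims the width.
Area ratio = (1.310)/(1.500) = 87.33%; the remaining 12.67% is cropped out.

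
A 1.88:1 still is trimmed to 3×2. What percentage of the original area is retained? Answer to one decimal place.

The height stays; only width is cut (since 3×2 is narrower than 1.88:1).
(1.500)/(1.880) ≈ 0.798 of the area survives.

79.8%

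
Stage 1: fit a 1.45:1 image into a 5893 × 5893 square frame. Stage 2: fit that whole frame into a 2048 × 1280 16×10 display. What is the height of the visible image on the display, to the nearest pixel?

First fit — 1.45:1 into 5893×5893 spans the width: 5893.00 × 4064.14.
Second fit — the square canvas into 2048×1280 spans the height: 1280.00 × 1280.00 (×0.2172 from 5893×5893).
The image scales with it: height 4064.14 × 0.2172 ≈ 882.76.

883 px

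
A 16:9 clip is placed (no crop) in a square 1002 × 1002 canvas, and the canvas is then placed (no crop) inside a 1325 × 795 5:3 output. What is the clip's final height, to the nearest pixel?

447 px

First fit — 16:9 into 1002×1002 spans the width: 1002.00 × 563.62.
The square canvas is height-limited in 1325×795, giving 795.00 × 795.00; scale factor 0.7934.
Applying the same ×0.7934: 563.62 → 447.19.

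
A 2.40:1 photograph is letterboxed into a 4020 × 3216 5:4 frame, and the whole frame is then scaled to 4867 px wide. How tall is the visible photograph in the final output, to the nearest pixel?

In the 4020×3216 frame the photograph fills the width: height = 4020 / 2.400 ≈ 1675.00 px.
The frame scales by 4867/4020 = 1.2107; 1675.00 × 1.2107 ≈ 2027.92 px.

2028 px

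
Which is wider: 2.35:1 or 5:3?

2.35:1

2.35 and 5:3 = 1.667; 2.35 > 1.667.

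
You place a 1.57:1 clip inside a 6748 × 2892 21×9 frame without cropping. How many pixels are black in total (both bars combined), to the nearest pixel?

6384264 pixels

Since 1.570 < 2.333, the clip is height-limited.
Content width = 2892 × 1.570 ≈ 4540.4400 px.
Black = 6748 − 4540.4400 = 2207.5600 px.
Across the 2892-px span: 2207.5600 × 2892 ≈ 6384264 px.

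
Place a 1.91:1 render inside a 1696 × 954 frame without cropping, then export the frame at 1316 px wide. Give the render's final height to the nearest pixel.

In the 1696×954 frame the render fills the width: height = 1696 / 1.910 ≈ 887.96 px.
Scaling 1696 → 1316 is ×0.7759, so the height becomes 887.96 × 0.7759 ≈ 689.01 px.

689 px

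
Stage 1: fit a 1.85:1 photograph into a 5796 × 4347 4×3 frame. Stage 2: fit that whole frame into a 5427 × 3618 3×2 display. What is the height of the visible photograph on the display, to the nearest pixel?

First fit — 1.85:1 into 5796×4347 spans the width: 5796.00 × 3132.97.
The 4×3 canvas is height-limited in 5427×3618, giving 4824.00 × 3618.00; scale factor 0.8323.
So the photograph's height is 3132.97 × 0.8323 ≈ 2607.57.

2608 px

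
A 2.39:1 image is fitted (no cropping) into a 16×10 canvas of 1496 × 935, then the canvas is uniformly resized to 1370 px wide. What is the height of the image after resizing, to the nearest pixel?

573 px

Fitted into 1496×935, the image spans the width; its height is 1496 / 2.390 ≈ 625.94 px.
Scaling 1496 → 1370 is ×0.9158, so the height becomes 625.94 × 0.9158 ≈ 573.22 px.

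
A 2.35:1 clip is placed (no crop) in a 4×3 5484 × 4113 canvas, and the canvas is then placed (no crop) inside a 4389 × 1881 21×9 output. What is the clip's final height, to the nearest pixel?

1067 px

2.35:1 in 5484×4113: fills the width, so the clip is 5484.00 × 2333.62.
4×3 in 4389×1881: fills the height, so the intermediate becomes 2508.00 × 1881.00 — a scale of ×0.4573.
Applying the same ×0.4573: 2333.62 → 1067.23.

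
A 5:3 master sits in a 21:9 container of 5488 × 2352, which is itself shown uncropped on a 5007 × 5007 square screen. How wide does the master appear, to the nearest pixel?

Inside the 5488×2352 canvas the master is height-limited at 3920.00 × 2352.00.
Second fit — the 21:9 canvas into 5007×5007 spans the width: 5007.00 × 2145.86 (×0.9124 from 5488×2352).
So the master's width is 3920.00 × 0.9124 ≈ 3576.43.

3576 px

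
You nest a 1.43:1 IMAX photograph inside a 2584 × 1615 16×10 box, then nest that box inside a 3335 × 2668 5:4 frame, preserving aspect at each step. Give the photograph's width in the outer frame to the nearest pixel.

2981 px

Inside the 2584×1615 canvas the photograph is height-limited at 2309.45 × 1615.00.
16×10 in 3335×2668: fills the width, so the intermediate becomes 3335.00 × 2084.38 — a scale of ×1.2906.
The photograph scales with it: width 2309.45 × 1.2906 ≈ 2980.66.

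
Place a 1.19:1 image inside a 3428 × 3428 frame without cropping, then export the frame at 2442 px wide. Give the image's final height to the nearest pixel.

At 3428×3428 the image is width-limited, so height = 3428 / 1.190 ≈ 2880.67 px.
Resizing to 2442 px wide multiplies everything by 0.7124: 2880.67 → 2052.10 px.

2052 px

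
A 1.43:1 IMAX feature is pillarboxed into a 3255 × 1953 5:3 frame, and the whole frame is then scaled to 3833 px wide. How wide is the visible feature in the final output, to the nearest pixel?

At 3255×1953 the feature is height-limited, so width = 1953 × 1.430 ≈ 2792.79 px.
Resizing to 3833 px wide multiplies everything by 1.1776: 2792.79 → 3288.71 px.

3289 px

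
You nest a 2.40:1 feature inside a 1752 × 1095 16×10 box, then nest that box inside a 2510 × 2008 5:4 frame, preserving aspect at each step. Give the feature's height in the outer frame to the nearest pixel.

1046 px

2.40:1 in 1752×1095: fills the width, so the feature is 1752.00 × 730.00.
Second fit — the 16×10 canvas into 2510×2008 spans the width: 2510.00 × 1568.75 (×1.4326 from 1752×1095).
So the feature's height is 730.00 × 1.4326 ≈ 1045.83.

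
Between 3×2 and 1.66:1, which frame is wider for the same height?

1.66:1

3×2 = 1.5 and 1.66; 1.66 > 1.5.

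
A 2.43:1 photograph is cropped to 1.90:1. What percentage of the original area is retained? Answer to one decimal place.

78.2%

Going from 2.43:1 to 1.90:1 means cutting width while keeping height.
Fraction kept = (1.900)/(2.430) ≈ 78.19%.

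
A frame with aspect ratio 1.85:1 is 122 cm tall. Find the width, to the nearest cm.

At 1.85:1, 122 × 1.850 ≈ 225.70.

226 cm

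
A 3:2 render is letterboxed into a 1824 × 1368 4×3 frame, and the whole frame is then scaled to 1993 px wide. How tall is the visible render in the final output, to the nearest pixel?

1329 px

In the 1824×1368 frame the render fills the width: height = 1824 × 2/3 ≈ 1216.00 px.
Resizing to 1993 px wide multiplies everything by 1.0927: 1216.00 → 1328.67 px.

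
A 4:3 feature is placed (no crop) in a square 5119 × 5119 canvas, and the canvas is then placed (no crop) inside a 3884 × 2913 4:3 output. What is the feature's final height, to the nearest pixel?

First fit — 4:3 into 5119×5119 spans the width: 5119.00 × 3839.25.
square in 3884×2913: fills the height, so the intermediate becomes 2913.00 × 2913.00 — a scale of ×0.5691.
The feature scales with it: height 3839.25 × 0.5691 ≈ 2184.75.

2185 px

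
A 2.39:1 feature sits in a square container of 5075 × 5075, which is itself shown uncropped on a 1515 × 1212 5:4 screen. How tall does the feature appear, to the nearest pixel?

507 px

2.39:1 in 5075×5075: fills the width, so the feature is 5075.00 × 2123.43.
Second fit — the square canvas into 1515×1212 spans the height: 1212.00 × 1212.00 (×0.2388 from 5075×5075).
So the feature's height is 2123.43 × 0.2388 ≈ 507.11.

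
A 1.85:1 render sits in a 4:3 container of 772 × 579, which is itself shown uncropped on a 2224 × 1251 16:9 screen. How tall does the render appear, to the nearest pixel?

Inside the 772×579 canvas the render is width-limited at 772.00 × 417.30.
The 4:3 canvas is height-limited in 2224×1251, giving 1668.00 × 1251.00; scale factor 2.1606.
So the render's height is 417.30 × 2.1606 ≈ 901.62.

902 px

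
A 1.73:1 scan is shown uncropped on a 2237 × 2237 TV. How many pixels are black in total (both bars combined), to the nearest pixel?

1.73:1 (1.730) > 1:1 (1.000), so the scan fills the width.
Content height = 2237 / 1.730 ≈ 1293.0636 px.
Black = 2237 − 1293.0636 = 943.9364 px.
Across the 2237-px span: 943.9364 × 2237 ≈ 2111586 px.

2111586 pixels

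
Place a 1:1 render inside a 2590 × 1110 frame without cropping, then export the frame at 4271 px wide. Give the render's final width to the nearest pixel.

At 2590×1110 the render is height-limited, so width = 1110 × 1/1 ≈ 1110.00 px.
The frame scales by 4271/2590 = 1.6490; 1110.00 × 1.6490 ≈ 1830.43 px.

1830 px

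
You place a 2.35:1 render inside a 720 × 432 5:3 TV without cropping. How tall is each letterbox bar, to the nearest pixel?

63 px

Since 2.350 > 1.667, the render is width-limited.
Content height = 720 / 2.350 ≈ 306.38 px.
432 − 306.38 = 125.62 px of bars (62.81 each).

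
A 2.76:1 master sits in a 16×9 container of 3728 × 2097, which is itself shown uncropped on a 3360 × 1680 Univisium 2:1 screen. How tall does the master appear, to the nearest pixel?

Inside the 3728×2097 canvas the master is width-limited at 3728.00 × 1350.72.
The 16×9 canvas is height-limited in 3360×1680, giving 2986.67 × 1680.00; scale factor 0.8011.
So the master's height is 1350.72 × 0.8011 ≈ 1082.13.

1082 px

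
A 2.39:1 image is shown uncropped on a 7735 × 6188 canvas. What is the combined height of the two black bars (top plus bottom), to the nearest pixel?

2952 px

Since 2.390 > 1.250, the image is width-limited.
Content height = 7735 / 2.390 ≈ 3236.40 px.
Black = 6188 − 3236.40 = 2951.60 px.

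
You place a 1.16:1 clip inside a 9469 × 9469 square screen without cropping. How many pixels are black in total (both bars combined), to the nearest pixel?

Since 1.160 > 1.000, the clip is width-limited.
That makes the image 8162.9310 px tall (9469 / 1.160).
Black = 9469 − 8162.9310 = 1306.0690 px.
That's 1306.0690 × 9469 ≈ 12367167 black pixels.

12367167 pixels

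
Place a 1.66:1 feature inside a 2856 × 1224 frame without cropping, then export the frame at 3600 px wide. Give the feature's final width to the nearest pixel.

2561 px

At 2856×1224 the feature is height-limited, so width = 1224 × 1.660 ≈ 2031.84 px.
Scaling 2856 → 3600 is ×1.2605, so the width becomes 2031.84 × 1.2605 ≈ 2561.14 px.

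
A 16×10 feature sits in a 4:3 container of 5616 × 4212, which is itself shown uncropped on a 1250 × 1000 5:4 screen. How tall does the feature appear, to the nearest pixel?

First fit — 16×10 into 5616×4212 spans the width: 5616.00 × 3510.00.
4:3 in 1250×1000: fills the width, so the intermediate becomes 1250.00 × 937.50 — a scale of ×0.2226.
Applying the same ×0.2226: 3510.00 → 781.25.

781 px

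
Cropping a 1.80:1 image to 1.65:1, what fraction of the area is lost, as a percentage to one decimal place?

8.3%

Going from 1.80:1 to 1.65:1 means cutting width while keeping height.
(1.650)/(1.800) ≈ 0.917 of the area survives, leaving 8.33% discarded.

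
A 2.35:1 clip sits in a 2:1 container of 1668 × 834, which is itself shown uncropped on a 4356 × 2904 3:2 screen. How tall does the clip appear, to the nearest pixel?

1854 px

2.35:1 in 1668×834: fills the width, so the clip is 1668.00 × 709.79.
The 2:1 canvas is width-limited in 4356×2904, giving 4356.00 × 2178.00; scale factor 2.6115.
The clip scales with it: height 709.79 × 2.6115 ≈ 1853.62.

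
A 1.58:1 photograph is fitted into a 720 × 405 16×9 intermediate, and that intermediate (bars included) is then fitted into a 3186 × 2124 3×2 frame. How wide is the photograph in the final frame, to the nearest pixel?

2832 px

Inside the 720×405 canvas the photograph is height-limited at 639.90 × 405.00.
The 16×9 canvas is width-limited in 3186×2124, giving 3186.00 × 1792.12; scale factor 4.4250.
The photograph scales with it: width 639.90 × 4.4250 ≈ 2831.56.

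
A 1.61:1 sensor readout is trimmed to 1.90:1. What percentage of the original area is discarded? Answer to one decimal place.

Going from 1.61:1 to 1.90:1 means cutting height while keeping width.
(1.610)/(1.900) ≈ 0.847 of the area survives, leaving 15.26% discarded.

15.3%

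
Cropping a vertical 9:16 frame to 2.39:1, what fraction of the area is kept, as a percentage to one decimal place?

The width stays; only height is cut (since 2.39:1 is wider than vertical 9:16).
(0.562)/(2.390) ≈ 0.235 of the area survives.

23.5%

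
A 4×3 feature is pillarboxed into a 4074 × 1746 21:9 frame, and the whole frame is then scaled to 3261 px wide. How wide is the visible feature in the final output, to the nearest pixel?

1863 px

At 4074×1746 the feature is height-limited, so width = 1746 × 4/3 ≈ 2328.00 px.
The frame scales by 3261/4074 = 0.8004; 2328.00 × 0.8004 ≈ 1863.43 px.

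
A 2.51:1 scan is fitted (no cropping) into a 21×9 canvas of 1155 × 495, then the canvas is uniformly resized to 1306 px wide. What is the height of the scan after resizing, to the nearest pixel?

520 px

At 1155×495 the scan is width-limited, so height = 1155 / 2.510 ≈ 460.16 px.
Scaling 1155 → 1306 is ×1.1307, so the height becomes 460.16 × 1.1307 ≈ 520.32 px.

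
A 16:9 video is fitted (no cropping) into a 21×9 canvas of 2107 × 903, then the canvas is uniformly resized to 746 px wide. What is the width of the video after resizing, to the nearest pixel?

In the 2107×903 frame the video fills the height: width = 903 × 16/9 ≈ 1605.33 px.
The frame scales by 746/2107 = 0.3541; 1605.33 × 0.3541 ≈ 568.38 px.

568 px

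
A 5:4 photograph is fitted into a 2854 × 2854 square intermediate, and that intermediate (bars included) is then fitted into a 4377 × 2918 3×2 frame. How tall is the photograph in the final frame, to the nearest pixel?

Inside the 2854×2854 canvas the photograph is width-limited at 2854.00 × 2283.20.
The square canvas is height-limited in 4377×2918, giving 2918.00 × 2918.00; scale factor 1.0224.
So the photograph's height is 2283.20 × 1.0224 ≈ 2334.40.

2334 px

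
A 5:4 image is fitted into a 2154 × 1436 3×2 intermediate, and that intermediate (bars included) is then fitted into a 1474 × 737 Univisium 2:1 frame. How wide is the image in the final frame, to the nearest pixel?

First fit — 5:4 into 2154×1436 spans the height: 1795.00 × 1436.00.
3×2 in 1474×737: fills the height, so the intermediate becomes 1105.50 × 737.00 — a scale of ×0.5132.
The image scales with it: width 1795.00 × 0.5132 ≈ 921.25.

921 px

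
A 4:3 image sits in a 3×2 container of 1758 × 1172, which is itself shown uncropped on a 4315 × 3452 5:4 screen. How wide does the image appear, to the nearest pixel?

First fit — 4:3 into 1758×1172 spans the height: 1562.67 × 1172.00.
Second fit — the 3×2 canvas into 4315×3452 spans the width: 4315.00 × 2876.67 (×2.4545 from 1758×1172).
So the image's width is 1562.67 × 2.4545 ≈ 3835.56.

3836 px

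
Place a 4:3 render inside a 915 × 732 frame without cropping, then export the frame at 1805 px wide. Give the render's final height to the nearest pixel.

1354 px

In the 915×732 frame the render fills the width: height = 915 × 3/4 ≈ 686.25 px.
The frame scales by 1805/915 = 1.9727; 686.25 × 1.9727 ≈ 1353.75 px.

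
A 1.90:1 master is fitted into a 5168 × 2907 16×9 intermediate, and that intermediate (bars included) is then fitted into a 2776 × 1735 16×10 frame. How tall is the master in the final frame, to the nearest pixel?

1461 px

Inside the 5168×2907 canvas the master is width-limited at 5168.00 × 2720.00.
Second fit — the 16×9 canvas into 2776×1735 spans the width: 2776.00 × 1561.50 (×0.5372 from 5168×2907).
So the master's height is 2720.00 × 0.5372 ≈ 1461.05.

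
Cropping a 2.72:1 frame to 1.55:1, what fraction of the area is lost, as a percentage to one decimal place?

Going from 2.72:1 to 1.55:1 means cutting width while keeping height.
Fraction kept = (1.550)/(2.720) ≈ 56.99%, so 43.01% is lost.

43.0%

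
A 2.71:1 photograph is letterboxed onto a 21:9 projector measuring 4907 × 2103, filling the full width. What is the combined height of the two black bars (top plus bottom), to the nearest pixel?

292 px

That makes the image 1810.70 px tall (4907 / 2.710).
2103 − 1810.70 = 292.30 px of bars.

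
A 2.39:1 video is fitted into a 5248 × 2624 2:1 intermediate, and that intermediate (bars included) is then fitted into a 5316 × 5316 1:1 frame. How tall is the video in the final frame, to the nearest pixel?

First fit — 2.39:1 into 5248×2624 spans the width: 5248.00 × 2195.82.
2:1 in 5316×5316: fills the width, so the intermediate becomes 5316.00 × 2658.00 — a scale of ×1.0130.
Applying the same ×1.0130: 2195.82 → 2224.27.

2224 px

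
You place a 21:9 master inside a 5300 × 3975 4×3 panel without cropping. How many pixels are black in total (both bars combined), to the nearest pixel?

Since 2.333 > 1.333, the master is width-limited.
The master is 5300 × 9/21 ≈ 2271.4286 px tall.
Black = 3975 − 2271.4286 = 1703.5714 px.
That's 1703.5714 × 5300 ≈ 9028929 black pixels.

9028929 pixels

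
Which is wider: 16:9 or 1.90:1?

16:9 = 1.778 and 1.9; 1.9 > 1.778.

1.90:1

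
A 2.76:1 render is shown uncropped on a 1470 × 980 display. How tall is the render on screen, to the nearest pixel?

Since 2.760 > 1.500, the render is width-limited.
The render is 1470 / 2.760 ≈ 532.61 px tall.

533 px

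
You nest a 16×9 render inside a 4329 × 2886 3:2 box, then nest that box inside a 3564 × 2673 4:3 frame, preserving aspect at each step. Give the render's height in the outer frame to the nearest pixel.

2005 px

Inside the 4329×2886 canvas the render is width-limited at 4329.00 × 2435.06.
Second fit — the 3:2 canvas into 3564×2673 spans the width: 3564.00 × 2376.00 (×0.8233 from 4329×2886).
So the render's height is 2435.06 × 0.8233 ≈ 2004.75.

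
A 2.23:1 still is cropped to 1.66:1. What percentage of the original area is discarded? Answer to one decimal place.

25.6%

The height stays; only width is cut (since 1.66:1 is narrower than 2.23:1).
Fraction kept = (1.660)/(2.230) ≈ 74.44%, so 25.56% is lost.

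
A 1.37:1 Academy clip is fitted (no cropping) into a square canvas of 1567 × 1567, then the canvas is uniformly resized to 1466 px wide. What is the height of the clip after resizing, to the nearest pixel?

1070 px

In the 1567×1567 frame the clip fills the width: height = 1567 / 1.370 ≈ 1143.80 px.
The frame scales by 1466/1567 = 0.9355; 1143.80 × 0.9355 ≈ 1070.07 px.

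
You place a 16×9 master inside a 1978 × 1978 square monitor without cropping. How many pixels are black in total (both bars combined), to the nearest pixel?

1711712 pixels

Since 1.778 > 1.000, the master is width-limited.
That makes the image 1112.6250 px tall (1978 × 9/16).
Leftover height: 1978 − 1112.6250 = 865.3750 px.
That's 865.3750 × 1978 ≈ 1711712 black pixels.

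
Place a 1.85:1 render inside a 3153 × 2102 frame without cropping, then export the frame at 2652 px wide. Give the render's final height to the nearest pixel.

1434 px

In the 3153×2102 frame the render fills the width: height = 3153 / 1.850 ≈ 1704.32 px.
Scaling 3153 → 2652 is ×0.8411, so the height becomes 1704.32 × 0.8411 ≈ 1433.51 px.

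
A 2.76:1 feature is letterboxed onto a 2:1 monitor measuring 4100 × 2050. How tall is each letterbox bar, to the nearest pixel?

2.76:1 is wider than 2:1, so it spans the full width.
The feature is 4100 / 2.760 ≈ 1485.51 px tall.
2050 − 1485.51 = 564.49 px of bars (282.25 each).

282 px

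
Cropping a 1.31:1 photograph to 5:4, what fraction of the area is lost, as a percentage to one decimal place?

5:4 is narrower than 1.31:1, so the crop keeps the full height and trims the width.
(1.250)/(1.310) ≈ 0.954 of the area survives, leaving 4.58% discarded.

4.6%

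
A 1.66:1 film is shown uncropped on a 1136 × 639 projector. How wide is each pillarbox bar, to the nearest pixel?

1.66:1 (1.660) < 16:9 (1.778), so the film fills the height.
The film is 639 × 1.660 ≈ 1060.74 px wide.
Black = 1136 − 1060.74 = 75.26 px, or 37.63 per bar.

38 px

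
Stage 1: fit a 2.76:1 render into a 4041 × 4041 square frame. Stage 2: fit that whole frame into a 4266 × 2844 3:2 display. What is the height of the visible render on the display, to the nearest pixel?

Inside the 4041×4041 canvas the render is width-limited at 4041.00 × 1464.13.
square in 4266×2844: fills the height, so the intermediate becomes 2844.00 × 2844.00 — a scale of ×0.7038.
So the render's height is 1464.13 × 0.7038 ≈ 1030.43.

1030 px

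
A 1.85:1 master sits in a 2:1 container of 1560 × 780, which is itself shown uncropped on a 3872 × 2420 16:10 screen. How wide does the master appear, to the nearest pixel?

1.85:1 in 1560×780: fills the height, so the master is 1443.00 × 780.00.
Second fit — the 2:1 canvas into 3872×2420 spans the width: 3872.00 × 1936.00 (×2.4821 from 1560×780).
Applying the same ×2.4821: 1443.00 → 3581.60.

3582 px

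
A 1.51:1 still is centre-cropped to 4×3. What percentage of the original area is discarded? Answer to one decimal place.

11.7%

4×3 is narrower than 1.51:1, so the crop keeps the full height and trims the width.
Fraction kept = (1.333)/(1.510) ≈ 88.30%, so 11.70% is lost.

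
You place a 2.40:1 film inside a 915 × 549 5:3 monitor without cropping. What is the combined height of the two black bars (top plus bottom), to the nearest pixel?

2.40:1 is wider than 5:3, so it spans the full width.
The film is 915 / 2.400 ≈ 381.25 px tall.
Black = 549 − 381.25 = 167.75 px.

168 px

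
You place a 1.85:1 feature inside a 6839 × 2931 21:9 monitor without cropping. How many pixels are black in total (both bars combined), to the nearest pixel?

1.85:1 is narrower than 21:9, so it spans the full height.
The feature is 2931 × 1.850 ≈ 5422.3500 px wide.
Leftover width: 6839 − 5422.3500 = 1416.6500 px.
Across the 2931-px span: 1416.6500 × 2931 ≈ 4152201 px.

4152201 pixels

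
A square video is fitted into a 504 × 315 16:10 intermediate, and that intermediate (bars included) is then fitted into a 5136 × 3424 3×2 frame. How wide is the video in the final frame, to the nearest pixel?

3210 px

First fit — square into 504×315 spans the height: 315.00 × 315.00.
16:10 in 5136×3424: fills the width, so the intermediate becomes 5136.00 × 3210.00 — a scale of ×10.1905.
So the video's width is 315.00 × 10.1905 ≈ 3210.00.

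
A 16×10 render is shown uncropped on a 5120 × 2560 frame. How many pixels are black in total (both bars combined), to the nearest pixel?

2621440 pixels

16×10 (1.600) < Univisium 2:1 (2.000), so the render fills the height.
Content width = 2560 × 16/10 ≈ 4096.0000 px.
5120 − 4096.0000 = 1024.0000 px of bars.
Bar area = 1024.0000 × 2560 ≈ 2621440 px.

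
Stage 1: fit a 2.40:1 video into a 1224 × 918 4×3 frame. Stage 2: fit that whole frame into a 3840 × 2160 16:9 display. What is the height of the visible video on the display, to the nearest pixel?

1200 px

2.40:1 in 1224×918: fills the width, so the video is 1224.00 × 510.00.
Second fit — the 4×3 canvas into 3840×2160 spans the height: 2880.00 × 2160.00 (×2.3529 from 1224×918).
The video scales with it: height 510.00 × 2.3529 ≈ 1200.00.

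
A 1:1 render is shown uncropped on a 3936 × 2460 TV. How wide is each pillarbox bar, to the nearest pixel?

738 px

1:1 is narrower than 16×10, so it spans the full height.
The render is 2460 × 1/1 ≈ 2460.00 px wide.
Leftover width: 3936 − 2460.00 = 1476.00 px → 738.00 each side.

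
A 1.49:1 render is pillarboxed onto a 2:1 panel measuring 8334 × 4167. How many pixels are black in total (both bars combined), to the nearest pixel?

8855583 pixels

1.49:1 is narrower than 2:1, so it spans the full height.
That makes the image 6208.8300 px wide (4167 × 1.490).
Black = 8334 − 6208.8300 = 2125.1700 px.
Across the 4167-px span: 2125.1700 × 4167 ≈ 8855583 px.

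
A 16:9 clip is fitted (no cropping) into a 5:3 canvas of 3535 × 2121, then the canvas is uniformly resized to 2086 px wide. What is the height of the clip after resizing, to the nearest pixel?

Fitted into 3535×2121, the clip spans the width; its height is 3535 × 9/16 ≈ 1988.44 px.
Resizing to 2086 px wide multiplies everything by 0.5901: 1988.44 → 1173.38 px.

1173 px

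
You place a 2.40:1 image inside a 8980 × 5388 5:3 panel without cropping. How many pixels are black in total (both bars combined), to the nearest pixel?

14784073 pixels

2.40:1 is wider than 5:3, so it spans the full width.
That makes the image 3741.6667 px tall (8980 / 2.400).
Black = 5388 − 3741.6667 = 1646.3333 px.
That's 1646.3333 × 8980 ≈ 14784073 black pixels.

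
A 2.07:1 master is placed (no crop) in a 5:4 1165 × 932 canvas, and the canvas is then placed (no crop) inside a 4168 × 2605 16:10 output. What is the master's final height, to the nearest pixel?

Inside the 1165×932 canvas the master is width-limited at 1165.00 × 562.80.
The 5:4 canvas is height-limited in 4168×2605, giving 3256.25 × 2605.00; scale factor 2.7951.
The master scales with it: height 562.80 × 2.7951 ≈ 1573.07.

1573 px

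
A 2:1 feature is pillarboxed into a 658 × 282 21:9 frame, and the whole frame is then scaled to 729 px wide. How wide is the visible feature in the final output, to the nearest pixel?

At 658×282 the feature is height-limited, so width = 282 × 2/1 ≈ 564.00 px.
The frame scales by 729/658 = 1.1079; 564.00 × 1.1079 ≈ 624.86 px.

625 px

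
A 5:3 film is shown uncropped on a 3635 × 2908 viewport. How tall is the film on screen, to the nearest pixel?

5:3 (1.667) > 5:4 (1.250), so the film fills the width.
That makes the image 2181.00 px tall (3635 × 3/5).

2181 px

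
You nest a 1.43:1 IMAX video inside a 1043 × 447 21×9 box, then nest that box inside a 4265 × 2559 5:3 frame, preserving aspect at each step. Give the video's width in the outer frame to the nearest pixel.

1.43:1 IMAX in 1043×447: fills the height, so the video is 639.21 × 447.00.
Second fit — the 21×9 canvas into 4265×2559 spans the width: 4265.00 × 1827.86 (×4.0892 from 1043×447).
So the video's width is 639.21 × 4.0892 ≈ 2613.84.

2614 px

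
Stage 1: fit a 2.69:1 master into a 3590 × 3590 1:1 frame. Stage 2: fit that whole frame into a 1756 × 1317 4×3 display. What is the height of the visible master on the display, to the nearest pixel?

First fit — 2.69:1 into 3590×3590 spans the width: 3590.00 × 1334.57.
Second fit — the 1:1 canvas into 1756×1317 spans the height: 1317.00 × 1317.00 (×0.3669 from 3590×3590).
So the master's height is 1334.57 × 0.3669 ≈ 489.59.

490 px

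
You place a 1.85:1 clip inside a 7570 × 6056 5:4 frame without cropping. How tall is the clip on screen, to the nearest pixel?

Since 1.850 > 1.250, the clip is width-limited.
That makes the image 4091.89 px tall (7570 / 1.850).

4092 px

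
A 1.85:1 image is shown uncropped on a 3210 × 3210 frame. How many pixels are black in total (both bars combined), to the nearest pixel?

1.85:1 (1.850) > square (1.000), so the image fills the width.
The image is 3210 / 1.850 ≈ 1735.1351 px tall.
Leftover height: 3210 − 1735.1351 = 1474.8649 px.
Across the 3210-px span: 1474.8649 × 3210 ≈ 4734316 px.

4734316 pixels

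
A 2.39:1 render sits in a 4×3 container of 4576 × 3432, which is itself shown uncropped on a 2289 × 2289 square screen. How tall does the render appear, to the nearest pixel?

Inside the 4576×3432 canvas the render is width-limited at 4576.00 × 1914.64.
4×3 in 2289×2289: fills the width, so the intermediate becomes 2289.00 × 1716.75 — a scale of ×0.5002.
Applying the same ×0.5002: 1914.64 → 957.74.

958 px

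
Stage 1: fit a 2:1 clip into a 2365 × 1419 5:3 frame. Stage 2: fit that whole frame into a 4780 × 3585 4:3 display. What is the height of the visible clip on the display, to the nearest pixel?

First fit — 2:1 into 2365×1419 spans the width: 2365.00 × 1182.50.
Second fit — the 5:3 canvas into 4780×3585 spans the width: 4780.00 × 2868.00 (×2.0211 from 2365×1419).
So the clip's height is 1182.50 × 2.0211 ≈ 2390.00.

2390 px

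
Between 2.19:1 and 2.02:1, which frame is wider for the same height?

2.19:1

2.19 and 2.02; 2.19 > 2.02.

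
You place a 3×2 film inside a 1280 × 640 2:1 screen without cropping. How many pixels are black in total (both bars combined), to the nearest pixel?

3×2 (1.500) < 2:1 (2.000), so the film fills the height.
That makes the image 960.0000 px wide (640 × 3/2).
Black = 1280 − 960.0000 = 320.0000 px.
Across the 640-px span: 320.0000 × 640 ≈ 204800 px.

204800 pixels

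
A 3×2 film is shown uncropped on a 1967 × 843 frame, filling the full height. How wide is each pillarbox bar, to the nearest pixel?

351 px

The film is 843 × 3/2 ≈ 1264.50 px wide.
Leftover width: 1967 − 1264.50 = 702.50 px → 351.25 each side.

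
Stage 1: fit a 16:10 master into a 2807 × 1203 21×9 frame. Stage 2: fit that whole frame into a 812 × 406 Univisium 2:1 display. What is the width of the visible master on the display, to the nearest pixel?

557 px

Inside the 2807×1203 canvas the master is height-limited at 1924.80 × 1203.00.
Second fit — the 21×9 canvas into 812×406 spans the width: 812.00 × 348.00 (×0.2893 from 2807×1203).
The master scales with it: width 1924.80 × 0.2893 ≈ 556.80.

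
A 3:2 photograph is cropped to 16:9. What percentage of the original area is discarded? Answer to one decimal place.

The width stays; only height is cut (since 16:9 is wider than 3:2).
(1.500)/(1.778) ≈ 0.844 of the area survives, leaving 15.62% discarded.

15.6%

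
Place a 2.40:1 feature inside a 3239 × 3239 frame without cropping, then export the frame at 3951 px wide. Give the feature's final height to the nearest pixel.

1646 px

At 3239×3239 the feature is width-limited, so height = 3239 / 2.400 ≈ 1349.58 px.
The frame scales by 3951/3239 = 1.2198; 1349.58 × 1.2198 ≈ 1646.25 px.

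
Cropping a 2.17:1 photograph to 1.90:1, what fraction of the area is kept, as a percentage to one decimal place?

The height stays; only width is cut (since 1.90:1 is narrower than 2.17:1).
Area ratio = (1.900)/(2.170) = 87.56% retained.

87.6%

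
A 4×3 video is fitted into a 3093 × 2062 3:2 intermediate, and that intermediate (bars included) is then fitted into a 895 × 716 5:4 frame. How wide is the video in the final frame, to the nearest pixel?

First fit — 4×3 into 3093×2062 spans the height: 2749.33 × 2062.00.
3:2 in 895×716: fills the width, so the intermediate becomes 895.00 × 596.67 — a scale of ×0.2894.
The video scales with it: width 2749.33 × 0.2894 ≈ 795.56.

796 px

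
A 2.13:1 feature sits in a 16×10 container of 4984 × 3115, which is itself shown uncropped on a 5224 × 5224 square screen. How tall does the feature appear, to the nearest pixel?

2453 px

Inside the 4984×3115 canvas the feature is width-limited at 4984.00 × 2339.91.
Second fit — the 16×10 canvas into 5224×5224 spans the width: 5224.00 × 3265.00 (×1.0482 from 4984×3115).
So the feature's height is 2339.91 × 1.0482 ≈ 2452.58.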